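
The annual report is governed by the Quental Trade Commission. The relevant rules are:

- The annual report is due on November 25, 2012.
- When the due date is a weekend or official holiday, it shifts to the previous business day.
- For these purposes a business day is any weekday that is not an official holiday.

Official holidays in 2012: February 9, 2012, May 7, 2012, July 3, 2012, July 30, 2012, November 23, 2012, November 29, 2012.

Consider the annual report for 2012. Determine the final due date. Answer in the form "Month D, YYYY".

November 22, 2012

The stated deadline is November 25, 2012.
November 25, 2012 falls on a Sunday. Rolling to the preceding business day gives November 22, 2012, a Thursday.
Deadline: November 22, 2012.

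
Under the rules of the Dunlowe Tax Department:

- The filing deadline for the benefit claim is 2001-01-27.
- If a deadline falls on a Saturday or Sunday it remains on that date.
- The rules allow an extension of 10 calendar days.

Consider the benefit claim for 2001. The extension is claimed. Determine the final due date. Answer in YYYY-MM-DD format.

The stated deadline is 2001-01-27.
No adjustment is made for weekends or holidays, so 2001-01-27 stands.
With the 10-day extension, 2001-01-27 becomes 2001-02-06.
No adjustment is made for weekends or holidays, so 2001-02-06 stands.
The final due date is 2001-02-06.

2001-02-06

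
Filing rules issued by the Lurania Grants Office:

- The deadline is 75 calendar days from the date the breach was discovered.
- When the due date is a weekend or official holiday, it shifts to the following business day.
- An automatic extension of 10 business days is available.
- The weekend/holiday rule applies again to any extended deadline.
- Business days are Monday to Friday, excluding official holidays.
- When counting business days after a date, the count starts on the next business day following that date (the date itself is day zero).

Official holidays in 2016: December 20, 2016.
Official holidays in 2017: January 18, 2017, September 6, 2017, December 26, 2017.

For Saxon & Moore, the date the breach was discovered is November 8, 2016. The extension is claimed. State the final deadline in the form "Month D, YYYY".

February 6, 2017

Trigger date November 8, 2016 + 75 calendar days = January 22, 2017.
January 22, 2017 is a Sunday; the next business day is January 23, 2017 (Monday).
Applying the 10-business-day extension: 10 business days after January 23, 2017 is February 6, 2017.
Since February 6, 2017 is a Monday and not a holiday, the date is unchanged.
Deadline: February 6, 2017.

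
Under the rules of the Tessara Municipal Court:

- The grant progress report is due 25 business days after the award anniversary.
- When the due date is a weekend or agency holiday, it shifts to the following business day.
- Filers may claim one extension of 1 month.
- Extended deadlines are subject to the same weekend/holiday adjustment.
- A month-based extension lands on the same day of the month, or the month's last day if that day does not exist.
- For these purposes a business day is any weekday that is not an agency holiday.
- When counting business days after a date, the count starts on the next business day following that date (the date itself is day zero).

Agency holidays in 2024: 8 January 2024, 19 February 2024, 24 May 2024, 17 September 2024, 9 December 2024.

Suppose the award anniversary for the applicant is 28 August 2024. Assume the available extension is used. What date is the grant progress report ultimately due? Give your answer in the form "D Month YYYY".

Starting the day after 28 August 2024 and counting 25 business days lands on 3 October 2024.
3 October 2024 is a Thursday and not a listed holiday, so it stands.
Applying the 1 month extension: 1 month after 3 October 2024 is 3 November 2024.
3 November 2024 is a Sunday, so it moves to the next business day, 4 November 2024 (Monday).
Deadline: 4 November 2024.

4 November 2024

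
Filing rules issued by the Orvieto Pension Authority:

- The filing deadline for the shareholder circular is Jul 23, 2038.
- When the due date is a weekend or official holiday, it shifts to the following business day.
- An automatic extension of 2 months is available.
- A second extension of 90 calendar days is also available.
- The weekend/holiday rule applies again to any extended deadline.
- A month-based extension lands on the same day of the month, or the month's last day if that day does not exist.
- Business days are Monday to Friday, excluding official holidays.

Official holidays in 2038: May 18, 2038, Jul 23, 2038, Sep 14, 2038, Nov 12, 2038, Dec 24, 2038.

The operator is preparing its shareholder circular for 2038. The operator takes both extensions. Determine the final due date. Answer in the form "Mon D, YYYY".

Start from the fixed due date, Jul 23, 2038.
Jul 23, 2038 is a listed holiday, so it moves to the next business day, Jul 26, 2038 (Monday).
Applying the 2 months extension: 2 months after Jul 26, 2038 is Sep 26, 2038.
Because Sep 26, 2038 is a Sunday, the deadline becomes Sep 27, 2038 (Monday).
Applying the 90-calendar-day extension: Sep 27, 2038 + 90 days = Dec 26, 2038.
Dec 26, 2038 is a Sunday; the next business day is Dec 27, 2038 (Monday).
So the filing is due Dec 27, 2038.

Dec 27, 2038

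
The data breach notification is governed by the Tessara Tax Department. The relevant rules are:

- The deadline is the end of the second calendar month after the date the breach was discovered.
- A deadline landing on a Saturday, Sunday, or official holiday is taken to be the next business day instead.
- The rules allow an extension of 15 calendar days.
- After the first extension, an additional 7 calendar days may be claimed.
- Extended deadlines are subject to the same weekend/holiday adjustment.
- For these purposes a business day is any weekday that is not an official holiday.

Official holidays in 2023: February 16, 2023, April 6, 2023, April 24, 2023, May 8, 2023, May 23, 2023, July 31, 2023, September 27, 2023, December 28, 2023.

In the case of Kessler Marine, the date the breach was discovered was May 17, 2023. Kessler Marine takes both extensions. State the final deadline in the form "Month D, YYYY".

August 23, 2023

The second month after May 17, 2023 is July 2023, whose last day is July 31, 2023.
July 31, 2023 is a listed holiday, so it moves to the next business day, August 1, 2023 (Tuesday).
With the 15-day extension, August 1, 2023 becomes August 16, 2023.
August 16, 2023 is a Wednesday and not a listed holiday, so it stands.
The 7-calendar-day extension moves the deadline from August 16, 2023 to August 23, 2023.
August 23, 2023 is a Wednesday and not a listed holiday, so it stands.
Deadline: August 23, 2023.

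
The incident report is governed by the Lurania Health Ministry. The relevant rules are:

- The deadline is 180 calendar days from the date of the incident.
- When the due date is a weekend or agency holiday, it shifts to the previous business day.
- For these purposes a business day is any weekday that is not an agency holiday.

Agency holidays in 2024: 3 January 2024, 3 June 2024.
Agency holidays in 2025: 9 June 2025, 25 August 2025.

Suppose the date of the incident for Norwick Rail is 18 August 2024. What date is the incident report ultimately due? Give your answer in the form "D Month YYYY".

14 February 2025

180 calendar days after 18 August 2024 is 14 February 2025.
14 February 2025 (Friday) is already a business day.
The final due date is 14 February 2025.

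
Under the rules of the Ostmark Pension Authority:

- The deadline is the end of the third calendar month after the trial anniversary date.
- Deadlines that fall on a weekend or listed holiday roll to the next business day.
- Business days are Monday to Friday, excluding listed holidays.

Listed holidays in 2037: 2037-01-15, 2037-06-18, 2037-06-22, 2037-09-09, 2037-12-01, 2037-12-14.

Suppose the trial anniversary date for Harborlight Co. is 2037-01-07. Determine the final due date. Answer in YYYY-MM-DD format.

3 months after 2037-01-07 is April 2037; that month ends on 2037-04-30.
2037-04-30 falls on a Thursday, which is a business day, so no adjustment is needed.
Deadline: 2037-04-30.

2037-04-30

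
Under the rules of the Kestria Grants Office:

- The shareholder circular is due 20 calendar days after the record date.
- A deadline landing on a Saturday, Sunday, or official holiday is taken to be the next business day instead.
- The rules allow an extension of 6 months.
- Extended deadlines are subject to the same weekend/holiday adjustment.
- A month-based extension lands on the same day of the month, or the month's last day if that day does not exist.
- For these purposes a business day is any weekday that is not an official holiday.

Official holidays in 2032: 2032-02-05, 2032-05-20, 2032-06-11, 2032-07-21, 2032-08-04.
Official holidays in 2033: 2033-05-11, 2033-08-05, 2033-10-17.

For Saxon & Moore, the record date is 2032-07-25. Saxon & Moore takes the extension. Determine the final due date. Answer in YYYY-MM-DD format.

Trigger date 2032-07-25 + 20 calendar days = 2032-08-14.
Because 2032-08-14 is a Saturday, the deadline becomes 2032-08-16 (Monday).
Applying the 6 months extension: 6 months after 2032-08-16 is 2033-02-16.
Since 2033-02-16 is a Wednesday and not a holiday, the date is unchanged.
Deadline: 2033-02-16.

2033-02-16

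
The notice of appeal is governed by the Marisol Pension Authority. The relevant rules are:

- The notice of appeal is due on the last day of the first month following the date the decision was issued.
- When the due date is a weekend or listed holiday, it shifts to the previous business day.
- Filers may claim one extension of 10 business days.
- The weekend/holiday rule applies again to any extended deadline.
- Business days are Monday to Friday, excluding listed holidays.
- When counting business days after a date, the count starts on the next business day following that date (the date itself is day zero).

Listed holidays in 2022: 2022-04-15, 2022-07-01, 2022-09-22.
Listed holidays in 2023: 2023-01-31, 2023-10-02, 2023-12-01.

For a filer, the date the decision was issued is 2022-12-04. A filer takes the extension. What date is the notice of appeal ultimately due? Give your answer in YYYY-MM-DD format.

2023-02-14

1 month after 2022-12-04 falls in January 2023; the last day of that month is 2023-01-31.
2023-01-31 falls on a listed holiday. Rolling to the preceding business day gives 2023-01-30, a Monday.
Counting 10 further business days from 2023-01-30 reaches 2023-02-14.
2023-02-14 falls on a Tuesday, which is a business day, so no adjustment is needed.
Final deadline: 2023-02-14.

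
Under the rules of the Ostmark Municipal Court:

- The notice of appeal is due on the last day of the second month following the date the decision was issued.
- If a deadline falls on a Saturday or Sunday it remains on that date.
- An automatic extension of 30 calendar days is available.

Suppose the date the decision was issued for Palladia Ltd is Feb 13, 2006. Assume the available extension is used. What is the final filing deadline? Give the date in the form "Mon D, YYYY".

2 months after Feb 13, 2006 is April 2006; that month ends on Apr 30, 2006.
Apr 30, 2006 falls on a Sunday. The rules make no weekend/holiday allowance, so it remains Apr 30, 2006.
The 30-calendar-day extension moves the deadline from Apr 30, 2006 to May 30, 2006.
No adjustment is made for weekends or holidays, so May 30, 2006 stands.
So the filing is due May 30, 2006.

May 30, 2006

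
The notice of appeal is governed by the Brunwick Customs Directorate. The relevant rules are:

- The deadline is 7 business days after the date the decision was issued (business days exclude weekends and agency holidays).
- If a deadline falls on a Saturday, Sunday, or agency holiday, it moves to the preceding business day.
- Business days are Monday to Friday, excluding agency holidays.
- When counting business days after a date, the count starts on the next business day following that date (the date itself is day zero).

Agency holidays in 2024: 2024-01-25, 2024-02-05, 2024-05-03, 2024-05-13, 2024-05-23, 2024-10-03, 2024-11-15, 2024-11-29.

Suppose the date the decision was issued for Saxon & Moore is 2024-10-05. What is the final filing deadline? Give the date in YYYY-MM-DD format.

2024-10-15

Starting the day after 2024-10-05 and counting 7 business days lands on 2024-10-15.
2024-10-15 (Tuesday) is already a business day.
Deadline: 2024-10-15.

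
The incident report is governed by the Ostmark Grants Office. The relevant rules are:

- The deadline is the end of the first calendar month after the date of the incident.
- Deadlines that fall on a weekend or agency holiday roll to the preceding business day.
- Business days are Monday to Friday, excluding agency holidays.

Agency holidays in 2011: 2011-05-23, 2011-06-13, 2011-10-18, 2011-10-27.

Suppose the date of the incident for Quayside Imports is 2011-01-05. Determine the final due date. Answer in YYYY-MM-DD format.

2011-02-28

1 month after 2011-01-05 falls in February 2011; the last day of that month is 2011-02-28.
2011-02-28 is a Monday and not a listed holiday, so it stands.
The final due date is 2011-02-28.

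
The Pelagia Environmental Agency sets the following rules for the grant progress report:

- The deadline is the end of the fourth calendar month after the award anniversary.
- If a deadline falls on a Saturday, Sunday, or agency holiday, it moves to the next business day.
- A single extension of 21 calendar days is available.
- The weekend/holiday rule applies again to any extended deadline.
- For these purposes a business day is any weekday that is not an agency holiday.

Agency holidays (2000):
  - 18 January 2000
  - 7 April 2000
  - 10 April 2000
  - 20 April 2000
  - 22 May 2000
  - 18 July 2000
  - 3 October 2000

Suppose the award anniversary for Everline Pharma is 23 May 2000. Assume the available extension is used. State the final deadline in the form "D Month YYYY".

4 months after 23 May 2000 falls in September 2000; the last day of that month is 30 September 2000.
30 September 2000 is a Saturday; the next business day is 2 October 2000 (Monday).
Add the 21 calendar-day extension to 2 October 2000: 23 October 2000.
23 October 2000 is a Monday and not a listed holiday, so it stands.
The final due date is 23 October 2000.

23 October 2000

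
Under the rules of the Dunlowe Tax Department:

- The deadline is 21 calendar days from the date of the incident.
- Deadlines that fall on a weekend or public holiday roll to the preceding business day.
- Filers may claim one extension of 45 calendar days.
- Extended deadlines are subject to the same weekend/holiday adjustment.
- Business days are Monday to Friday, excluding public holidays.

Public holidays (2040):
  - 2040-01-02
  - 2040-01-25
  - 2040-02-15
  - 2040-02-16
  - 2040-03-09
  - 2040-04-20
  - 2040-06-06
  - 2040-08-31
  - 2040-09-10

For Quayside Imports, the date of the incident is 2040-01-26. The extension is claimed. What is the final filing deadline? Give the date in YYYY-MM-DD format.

2040-03-30

Adding 21 calendar days to 2040-01-26 gives 2040-02-16.
2040-02-16 is a listed holiday; the preceding business day is 2040-02-14 (Tuesday).
Add the 45 calendar-day extension to 2040-02-14: 2040-03-30.
Since 2040-03-30 is a Friday and not a holiday, the date is unchanged.
The final due date is 2040-03-30.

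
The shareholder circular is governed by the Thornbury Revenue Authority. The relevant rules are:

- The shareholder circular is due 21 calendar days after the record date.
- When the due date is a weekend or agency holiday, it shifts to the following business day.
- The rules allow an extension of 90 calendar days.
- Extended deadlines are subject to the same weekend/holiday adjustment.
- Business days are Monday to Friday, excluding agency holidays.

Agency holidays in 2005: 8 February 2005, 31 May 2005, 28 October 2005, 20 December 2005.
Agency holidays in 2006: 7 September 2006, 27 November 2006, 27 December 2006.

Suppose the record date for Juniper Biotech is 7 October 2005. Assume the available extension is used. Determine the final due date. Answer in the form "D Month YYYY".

30 January 2006

21 calendar days after 7 October 2005 is 28 October 2005.
28 October 2005 falls on a listed holiday. Rolling to the next business day gives 31 October 2005, a Monday.
Applying the 90-calendar-day extension: 31 October 2005 + 90 days = 29 January 2006.
29 January 2006 is a Sunday; the next business day is 30 January 2006 (Monday).
Final deadline: 30 January 2006.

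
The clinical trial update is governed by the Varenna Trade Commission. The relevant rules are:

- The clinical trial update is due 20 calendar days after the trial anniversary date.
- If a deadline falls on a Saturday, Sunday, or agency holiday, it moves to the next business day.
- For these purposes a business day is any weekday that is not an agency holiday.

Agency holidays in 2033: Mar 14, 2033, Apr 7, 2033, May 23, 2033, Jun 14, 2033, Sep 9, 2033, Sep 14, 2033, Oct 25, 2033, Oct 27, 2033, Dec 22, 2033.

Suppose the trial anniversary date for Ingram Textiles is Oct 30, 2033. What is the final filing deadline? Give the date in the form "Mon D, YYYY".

Nov 21, 2033

20 calendar days after Oct 30, 2033 is Nov 19, 2033.
Nov 19, 2033 is a Saturday, so it moves to the next business day, Nov 21, 2033 (Monday).
The final due date is Nov 21, 2033.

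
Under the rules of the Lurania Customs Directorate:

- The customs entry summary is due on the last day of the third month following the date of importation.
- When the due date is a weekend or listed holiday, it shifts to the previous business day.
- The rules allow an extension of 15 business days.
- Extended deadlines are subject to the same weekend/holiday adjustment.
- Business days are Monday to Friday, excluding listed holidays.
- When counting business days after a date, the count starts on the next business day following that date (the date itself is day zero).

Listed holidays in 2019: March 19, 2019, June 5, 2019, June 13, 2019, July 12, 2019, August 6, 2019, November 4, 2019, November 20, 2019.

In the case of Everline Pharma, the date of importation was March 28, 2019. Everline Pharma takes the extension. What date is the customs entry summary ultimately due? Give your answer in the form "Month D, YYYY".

July 22, 2019

3 months after March 28, 2019 is June 2019; that month ends on June 30, 2019.
June 30, 2019 is a Sunday; the preceding business day is June 28, 2019 (Friday).
The 15-business-day extension runs from June 28, 2019 to July 22, 2019.
July 22, 2019 falls on a Monday, which is a business day, so no adjustment is needed.
The final due date is July 22, 2019.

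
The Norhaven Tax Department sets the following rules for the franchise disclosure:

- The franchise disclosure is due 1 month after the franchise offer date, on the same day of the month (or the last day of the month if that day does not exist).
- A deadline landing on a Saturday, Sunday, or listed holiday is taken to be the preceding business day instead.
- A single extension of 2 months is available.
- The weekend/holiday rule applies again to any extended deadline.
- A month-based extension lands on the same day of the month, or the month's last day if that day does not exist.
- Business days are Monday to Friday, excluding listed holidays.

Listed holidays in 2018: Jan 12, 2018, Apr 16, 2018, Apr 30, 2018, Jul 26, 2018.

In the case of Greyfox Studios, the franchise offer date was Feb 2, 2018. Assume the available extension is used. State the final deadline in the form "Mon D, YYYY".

May 2, 2018

1 month after Feb 2, 2018, on the same day of the month, is Mar 2, 2018.
Since Mar 2, 2018 is a Friday and not a holiday, the date is unchanged.
Add 2 months to Mar 2, 2018: May 2, 2018.
May 2, 2018 is a Wednesday and not a listed holiday, so it stands.
The final due date is May 2, 2018.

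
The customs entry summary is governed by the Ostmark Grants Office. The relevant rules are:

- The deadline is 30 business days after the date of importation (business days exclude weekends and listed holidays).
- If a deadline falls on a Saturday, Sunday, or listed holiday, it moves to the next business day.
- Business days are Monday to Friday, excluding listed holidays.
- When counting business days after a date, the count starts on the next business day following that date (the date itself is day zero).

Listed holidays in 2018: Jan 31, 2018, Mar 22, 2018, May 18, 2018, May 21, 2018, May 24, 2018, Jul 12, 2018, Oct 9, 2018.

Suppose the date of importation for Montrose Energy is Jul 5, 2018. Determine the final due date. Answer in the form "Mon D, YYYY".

Aug 17, 2018

Starting the day after Jul 5, 2018 and counting 30 business days lands on Aug 17, 2018.
Since Aug 17, 2018 is a Friday and not a holiday, the date is unchanged.
The final due date is Aug 17, 2018.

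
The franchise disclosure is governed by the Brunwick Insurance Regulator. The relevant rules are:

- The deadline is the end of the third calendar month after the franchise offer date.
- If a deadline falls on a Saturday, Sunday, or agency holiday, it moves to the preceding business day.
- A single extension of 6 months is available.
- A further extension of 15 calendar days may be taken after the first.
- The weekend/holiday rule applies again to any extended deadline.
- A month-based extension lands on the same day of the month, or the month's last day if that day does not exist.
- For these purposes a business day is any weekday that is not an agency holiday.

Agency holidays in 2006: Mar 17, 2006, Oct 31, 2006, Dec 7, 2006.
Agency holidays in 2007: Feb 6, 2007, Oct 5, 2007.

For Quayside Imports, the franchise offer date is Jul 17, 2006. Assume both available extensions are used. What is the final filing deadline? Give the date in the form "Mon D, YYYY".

May 15, 2007

3 months after Jul 17, 2006 is October 2006; that month ends on Oct 31, 2006.
Oct 31, 2006 is a listed holiday, so it moves to the preceding business day, Oct 30, 2006 (Monday).
The 6 months extension carries Oct 30, 2006 to Apr 30, 2007.
Apr 30, 2007 (Monday) is already a business day.
With the 15-day extension, Apr 30, 2007 becomes May 15, 2007.
May 15, 2007 falls on a Tuesday, which is a business day, so no adjustment is needed.
Final deadline: May 15, 2007.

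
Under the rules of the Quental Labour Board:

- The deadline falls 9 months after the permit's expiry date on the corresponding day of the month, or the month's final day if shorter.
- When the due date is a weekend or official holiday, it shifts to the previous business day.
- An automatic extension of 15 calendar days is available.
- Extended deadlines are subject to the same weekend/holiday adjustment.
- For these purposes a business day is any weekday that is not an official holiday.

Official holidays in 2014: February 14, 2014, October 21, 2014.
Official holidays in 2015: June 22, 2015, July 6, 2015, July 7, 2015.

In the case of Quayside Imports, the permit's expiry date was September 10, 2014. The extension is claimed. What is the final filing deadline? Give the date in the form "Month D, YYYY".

Moving 9 months forward from September 10, 2014 on the corresponding day gives June 10, 2015.
June 10, 2015 falls on a Wednesday, which is a business day, so no adjustment is needed.
With the 15-day extension, June 10, 2015 becomes June 25, 2015.
June 25, 2015 (Thursday) is already a business day.
Final deadline: June 25, 2015.

June 25, 2015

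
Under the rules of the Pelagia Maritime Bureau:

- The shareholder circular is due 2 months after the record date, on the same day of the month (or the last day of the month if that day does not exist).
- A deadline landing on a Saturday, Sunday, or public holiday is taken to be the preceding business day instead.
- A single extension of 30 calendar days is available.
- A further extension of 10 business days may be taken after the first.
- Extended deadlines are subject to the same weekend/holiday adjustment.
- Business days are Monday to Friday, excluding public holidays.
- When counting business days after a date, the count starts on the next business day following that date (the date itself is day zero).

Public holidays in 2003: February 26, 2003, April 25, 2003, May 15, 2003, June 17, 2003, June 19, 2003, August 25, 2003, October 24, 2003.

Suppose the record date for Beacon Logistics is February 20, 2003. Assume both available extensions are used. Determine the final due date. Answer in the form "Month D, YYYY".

May 30, 2003

Moving 2 months forward from February 20, 2003 on the corresponding day gives April 20, 2003.
April 20, 2003 falls on a Sunday. Rolling to the preceding business day gives April 18, 2003, a Friday.
The 30-calendar-day extension moves the deadline from April 18, 2003 to May 18, 2003.
May 18, 2003 is a Sunday; the preceding business day is May 16, 2003 (Friday).
Applying the 10-business-day extension: 10 business days after May 16, 2003 is May 30, 2003.
Since May 30, 2003 is a Friday and not a holiday, the date is unchanged.
Final deadline: May 30, 2003.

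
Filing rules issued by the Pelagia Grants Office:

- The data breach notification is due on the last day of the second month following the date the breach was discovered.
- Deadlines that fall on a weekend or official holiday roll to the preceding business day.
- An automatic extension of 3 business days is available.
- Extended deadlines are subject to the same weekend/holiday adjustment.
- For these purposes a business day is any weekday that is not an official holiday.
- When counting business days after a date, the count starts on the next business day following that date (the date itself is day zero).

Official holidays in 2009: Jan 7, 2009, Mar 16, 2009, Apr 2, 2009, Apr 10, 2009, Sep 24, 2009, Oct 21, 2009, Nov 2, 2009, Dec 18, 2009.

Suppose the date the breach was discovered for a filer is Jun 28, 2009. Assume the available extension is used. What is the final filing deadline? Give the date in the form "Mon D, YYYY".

2 months after Jun 28, 2009 falls in August 2009; the last day of that month is Aug 31, 2009.
Aug 31, 2009 (Monday) is already a business day.
Applying the 3-business-day extension: 3 business days after Aug 31, 2009 is Sep 3, 2009.
Sep 3, 2009 is a Thursday and not a listed holiday, so it stands.
So the filing is due Sep 3, 2009.

Sep 3, 2009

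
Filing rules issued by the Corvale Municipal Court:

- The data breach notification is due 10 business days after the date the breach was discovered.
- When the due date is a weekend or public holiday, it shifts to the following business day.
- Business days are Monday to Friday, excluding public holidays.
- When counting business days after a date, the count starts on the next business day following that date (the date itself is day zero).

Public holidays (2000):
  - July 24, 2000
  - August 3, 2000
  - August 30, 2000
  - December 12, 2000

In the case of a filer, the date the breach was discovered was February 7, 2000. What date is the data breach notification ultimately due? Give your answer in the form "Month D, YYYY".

Starting the day after February 7, 2000 and counting 10 business days lands on February 21, 2000.
Since February 21, 2000 is a Monday and not a holiday, the date is unchanged.
The final due date is February 21, 2000.

February 21, 2000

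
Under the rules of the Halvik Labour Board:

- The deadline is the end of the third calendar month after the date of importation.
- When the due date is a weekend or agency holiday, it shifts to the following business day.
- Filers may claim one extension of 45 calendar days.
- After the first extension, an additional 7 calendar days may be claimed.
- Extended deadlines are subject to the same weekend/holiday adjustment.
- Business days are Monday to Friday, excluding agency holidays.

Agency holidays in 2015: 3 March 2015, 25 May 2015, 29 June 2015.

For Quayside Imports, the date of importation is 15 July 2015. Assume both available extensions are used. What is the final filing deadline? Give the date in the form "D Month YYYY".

24 December 2015

3 months after 15 July 2015 is October 2015; that month ends on 31 October 2015.
31 October 2015 is a Saturday, so it moves to the next business day, 2 November 2015 (Monday).
The 45-calendar-day extension moves the deadline from 2 November 2015 to 17 December 2015.
Since 17 December 2015 is a Thursday and not a holiday, the date is unchanged.
The 7-calendar-day extension moves the deadline from 17 December 2015 to 24 December 2015.
24 December 2015 (Thursday) is already a business day.
Final deadline: 24 December 2015.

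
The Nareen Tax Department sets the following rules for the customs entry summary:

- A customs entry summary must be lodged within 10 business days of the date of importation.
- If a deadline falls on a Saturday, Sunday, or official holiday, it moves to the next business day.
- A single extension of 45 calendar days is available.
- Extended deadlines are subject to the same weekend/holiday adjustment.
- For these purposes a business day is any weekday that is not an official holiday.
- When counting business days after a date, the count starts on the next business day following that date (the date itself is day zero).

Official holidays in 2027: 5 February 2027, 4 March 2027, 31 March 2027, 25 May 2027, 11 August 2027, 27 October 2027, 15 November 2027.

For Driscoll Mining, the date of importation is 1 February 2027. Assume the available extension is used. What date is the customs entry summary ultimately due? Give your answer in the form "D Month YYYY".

Starting the day after 1 February 2027 and counting 10 business days lands on 16 February 2027.
16 February 2027 (Tuesday) is already a business day.
Applying the 45-calendar-day extension: 16 February 2027 + 45 days = 2 April 2027.
2 April 2027 falls on a Friday, which is a business day, so no adjustment is needed.
Deadline: 2 April 2027.

2 April 2027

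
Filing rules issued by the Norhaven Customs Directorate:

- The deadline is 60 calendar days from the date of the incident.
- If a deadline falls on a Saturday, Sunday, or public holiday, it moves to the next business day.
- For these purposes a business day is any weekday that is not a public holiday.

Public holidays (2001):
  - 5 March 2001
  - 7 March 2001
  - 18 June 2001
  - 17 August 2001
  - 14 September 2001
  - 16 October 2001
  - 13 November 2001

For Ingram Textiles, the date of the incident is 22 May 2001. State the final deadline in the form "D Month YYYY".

From 22 May 2001, 60 calendar days later is 21 July 2001.
Because 21 July 2001 is a Saturday, the deadline becomes 23 July 2001 (Monday).
Final deadline: 23 July 2001.

23 July 2001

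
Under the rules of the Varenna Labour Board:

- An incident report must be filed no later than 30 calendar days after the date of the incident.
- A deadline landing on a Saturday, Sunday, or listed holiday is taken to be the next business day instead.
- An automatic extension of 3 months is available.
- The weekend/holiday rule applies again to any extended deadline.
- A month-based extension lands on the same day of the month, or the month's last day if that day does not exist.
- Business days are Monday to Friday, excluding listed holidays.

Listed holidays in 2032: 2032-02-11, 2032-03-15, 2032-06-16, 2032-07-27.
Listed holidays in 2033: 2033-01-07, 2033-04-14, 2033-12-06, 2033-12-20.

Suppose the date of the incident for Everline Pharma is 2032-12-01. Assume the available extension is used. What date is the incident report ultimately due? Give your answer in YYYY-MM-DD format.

2033-03-31

30 calendar days after 2032-12-01 is 2032-12-31.
2032-12-31 is a Friday and not a listed holiday, so it stands.
Applying the 3 months extension: 3 months after 2032-12-31 is 2033-03-31.
2033-03-31 (Thursday) is already a business day.
Final deadline: 2033-03-31.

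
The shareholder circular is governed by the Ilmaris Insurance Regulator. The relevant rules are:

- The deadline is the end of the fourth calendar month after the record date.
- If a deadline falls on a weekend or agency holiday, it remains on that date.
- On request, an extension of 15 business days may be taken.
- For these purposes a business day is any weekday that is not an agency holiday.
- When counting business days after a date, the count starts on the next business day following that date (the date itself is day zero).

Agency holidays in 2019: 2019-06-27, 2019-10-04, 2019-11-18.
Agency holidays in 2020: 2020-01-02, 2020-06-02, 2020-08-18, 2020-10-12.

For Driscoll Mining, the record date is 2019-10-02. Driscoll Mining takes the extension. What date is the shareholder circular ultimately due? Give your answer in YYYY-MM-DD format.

The fourth month after 2019-10-02 is February 2020, whose last day is 2020-02-29.
2020-02-29 falls on a Saturday. The rules make no weekend/holiday allowance, so it remains 2020-02-29.
Applying the 15-business-day extension: 15 business days after 2020-02-29 is 2020-03-20.
No adjustment is made for weekends or holidays, so 2020-03-20 stands.
Deadline: 2020-03-20.

2020-03-20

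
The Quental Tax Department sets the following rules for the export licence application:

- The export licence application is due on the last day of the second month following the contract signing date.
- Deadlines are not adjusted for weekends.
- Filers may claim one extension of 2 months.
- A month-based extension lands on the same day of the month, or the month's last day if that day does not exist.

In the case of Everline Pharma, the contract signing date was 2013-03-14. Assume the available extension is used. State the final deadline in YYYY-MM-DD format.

2013-07-31

2 months after 2013-03-14 falls in May 2013; the last day of that month is 2013-05-31.
No adjustment is made for weekends or holidays, so 2013-05-31 stands.
Applying the 2 months extension: 2 months after 2013-05-31 is 2013-07-31.
No adjustment is made for weekends or holidays, so 2013-07-31 stands.
Deadline: 2013-07-31.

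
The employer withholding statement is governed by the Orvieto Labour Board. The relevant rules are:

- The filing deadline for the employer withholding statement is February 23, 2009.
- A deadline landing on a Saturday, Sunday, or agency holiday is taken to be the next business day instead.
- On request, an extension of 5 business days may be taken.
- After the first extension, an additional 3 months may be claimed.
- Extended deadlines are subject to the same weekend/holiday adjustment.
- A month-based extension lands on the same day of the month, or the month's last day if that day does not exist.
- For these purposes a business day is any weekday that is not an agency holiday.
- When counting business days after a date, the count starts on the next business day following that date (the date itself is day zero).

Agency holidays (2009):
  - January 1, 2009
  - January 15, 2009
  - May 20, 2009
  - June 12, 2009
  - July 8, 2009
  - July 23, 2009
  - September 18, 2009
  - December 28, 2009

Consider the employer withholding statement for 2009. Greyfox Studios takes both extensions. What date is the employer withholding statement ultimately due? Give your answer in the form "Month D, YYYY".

Start from the fixed due date, February 23, 2009.
Since February 23, 2009 is a Monday and not a holiday, the date is unchanged.
Applying the 5-business-day extension: 5 business days after February 23, 2009 is March 2, 2009.
March 2, 2009 is a Monday and not a listed holiday, so it stands.
Applying the 3 months extension: 3 months after March 2, 2009 is June 2, 2009.
June 2, 2009 falls on a Tuesday, which is a business day, so no adjustment is needed.
The final due date is June 2, 2009.

June 2, 2009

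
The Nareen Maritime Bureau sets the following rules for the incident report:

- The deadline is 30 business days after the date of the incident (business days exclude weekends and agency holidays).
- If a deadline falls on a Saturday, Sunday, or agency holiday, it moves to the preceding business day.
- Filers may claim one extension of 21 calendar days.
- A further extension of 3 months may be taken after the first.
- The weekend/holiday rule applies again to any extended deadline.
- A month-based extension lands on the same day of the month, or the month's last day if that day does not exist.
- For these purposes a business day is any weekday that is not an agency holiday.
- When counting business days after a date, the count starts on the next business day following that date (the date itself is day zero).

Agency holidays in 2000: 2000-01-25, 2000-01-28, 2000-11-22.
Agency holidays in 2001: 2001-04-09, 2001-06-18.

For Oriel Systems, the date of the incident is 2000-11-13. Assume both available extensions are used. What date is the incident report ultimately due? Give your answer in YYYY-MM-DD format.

Starting the day after 2000-11-13 and counting 30 business days lands on 2000-12-26.
2000-12-26 (Tuesday) is already a business day.
With the 21-day extension, 2000-12-26 becomes 2001-01-16.
2001-01-16 is a Tuesday and not a listed holiday, so it stands.
Add 3 months to 2001-01-16: 2001-04-16.
2001-04-16 (Monday) is already a business day.
The final due date is 2001-04-16.

2001-04-16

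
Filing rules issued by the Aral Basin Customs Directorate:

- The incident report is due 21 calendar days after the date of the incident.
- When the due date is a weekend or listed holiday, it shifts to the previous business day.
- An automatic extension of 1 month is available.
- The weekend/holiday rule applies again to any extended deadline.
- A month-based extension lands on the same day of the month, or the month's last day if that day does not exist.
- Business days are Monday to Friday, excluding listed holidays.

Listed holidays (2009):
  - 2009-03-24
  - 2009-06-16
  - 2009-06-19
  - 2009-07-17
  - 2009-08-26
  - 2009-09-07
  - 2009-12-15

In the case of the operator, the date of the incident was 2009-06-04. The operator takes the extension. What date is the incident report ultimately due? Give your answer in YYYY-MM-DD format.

2009-07-24

Adding 21 calendar days to 2009-06-04 gives 2009-06-25.
2009-06-25 falls on a Thursday, which is a business day, so no adjustment is needed.
Applying the 1 month extension: 1 month after 2009-06-25 is 2009-07-25.
Because 2009-07-25 is a Saturday, the deadline becomes 2009-07-24 (Friday).
Deadline: 2009-07-24.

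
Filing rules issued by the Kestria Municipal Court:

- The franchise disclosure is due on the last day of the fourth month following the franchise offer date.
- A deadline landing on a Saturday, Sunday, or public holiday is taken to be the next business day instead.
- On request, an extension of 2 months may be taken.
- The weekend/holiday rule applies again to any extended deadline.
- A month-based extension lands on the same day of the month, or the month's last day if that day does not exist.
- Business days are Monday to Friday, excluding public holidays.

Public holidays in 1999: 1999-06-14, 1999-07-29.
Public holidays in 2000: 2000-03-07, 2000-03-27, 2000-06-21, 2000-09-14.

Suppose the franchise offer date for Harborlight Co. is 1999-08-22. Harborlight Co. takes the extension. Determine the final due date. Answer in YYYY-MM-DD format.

2000-02-29

4 months after 1999-08-22 falls in December 1999; the last day of that month is 1999-12-31.
1999-12-31 is a Friday and not a listed holiday, so it stands.
The 2 months extension carries 1999-12-31 to 2000-02-29 (day 31 does not exist in February, so the month's last day is used).
Since 2000-02-29 is a Tuesday and not a holiday, the date is unchanged.
Final deadline: 2000-02-29.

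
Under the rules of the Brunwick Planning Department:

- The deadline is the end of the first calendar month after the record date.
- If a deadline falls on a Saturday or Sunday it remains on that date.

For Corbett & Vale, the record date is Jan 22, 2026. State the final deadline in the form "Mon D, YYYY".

1 month after Jan 22, 2026 is February 2026; that month ends on Feb 28, 2026.
No adjustment is made for weekends or holidays, so Feb 28, 2026 stands.
So the filing is due Feb 28, 2026.

Feb 28, 2026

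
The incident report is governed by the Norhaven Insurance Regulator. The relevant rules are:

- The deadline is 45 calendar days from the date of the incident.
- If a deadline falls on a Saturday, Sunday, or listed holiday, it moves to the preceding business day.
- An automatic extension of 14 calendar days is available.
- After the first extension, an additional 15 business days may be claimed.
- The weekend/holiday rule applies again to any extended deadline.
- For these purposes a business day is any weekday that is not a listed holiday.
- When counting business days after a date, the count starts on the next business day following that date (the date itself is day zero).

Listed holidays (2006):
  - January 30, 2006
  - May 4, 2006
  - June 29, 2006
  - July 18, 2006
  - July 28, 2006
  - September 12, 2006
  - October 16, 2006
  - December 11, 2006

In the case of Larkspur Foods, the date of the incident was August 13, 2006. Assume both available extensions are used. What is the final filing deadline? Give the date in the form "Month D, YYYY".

45 calendar days after August 13, 2006 is September 27, 2006.
September 27, 2006 (Wednesday) is already a business day.
Add the 14 calendar-day extension to September 27, 2006: October 11, 2006.
October 11, 2006 falls on a Wednesday, which is a business day, so no adjustment is needed.
Applying the 15-business-day extension: 15 business days after October 11, 2006 is November 2, 2006.
November 2, 2006 falls on a Thursday, which is a business day, so no adjustment is needed.
The final due date is November 2, 2006.

November 2, 2006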